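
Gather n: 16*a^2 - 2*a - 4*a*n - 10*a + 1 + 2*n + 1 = 16*a^2 - 12*a + n*(2 - 4*a) + 2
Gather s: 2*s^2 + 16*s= 2*s^2 + 16*s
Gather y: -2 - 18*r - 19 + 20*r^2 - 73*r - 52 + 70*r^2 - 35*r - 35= 90*r^2 - 126*r - 108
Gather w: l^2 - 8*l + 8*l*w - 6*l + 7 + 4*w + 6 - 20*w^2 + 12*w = l^2 - 14*l - 20*w^2 + w*(8*l + 16) + 13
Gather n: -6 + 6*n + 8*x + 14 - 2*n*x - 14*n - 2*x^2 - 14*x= n*(-2*x - 8) - 2*x^2 - 6*x + 8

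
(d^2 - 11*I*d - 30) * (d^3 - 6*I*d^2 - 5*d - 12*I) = d^5 - 17*I*d^4 - 101*d^3 + 223*I*d^2 + 18*d + 360*I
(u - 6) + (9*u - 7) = 10*u - 13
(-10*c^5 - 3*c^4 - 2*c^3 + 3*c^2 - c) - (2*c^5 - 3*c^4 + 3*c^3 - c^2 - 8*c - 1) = -12*c^5 - 5*c^3 + 4*c^2 + 7*c + 1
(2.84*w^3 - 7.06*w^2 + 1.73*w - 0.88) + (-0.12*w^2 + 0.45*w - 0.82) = 2.84*w^3 - 7.18*w^2 + 2.18*w - 1.7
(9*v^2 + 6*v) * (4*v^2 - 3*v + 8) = 36*v^4 - 3*v^3 + 54*v^2 + 48*v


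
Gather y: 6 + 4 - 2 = 8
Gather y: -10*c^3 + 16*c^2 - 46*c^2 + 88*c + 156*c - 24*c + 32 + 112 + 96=-10*c^3 - 30*c^2 + 220*c + 240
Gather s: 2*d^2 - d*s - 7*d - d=2*d^2 - d*s - 8*d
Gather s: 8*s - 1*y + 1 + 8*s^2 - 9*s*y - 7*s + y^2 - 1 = 8*s^2 + s*(1 - 9*y) + y^2 - y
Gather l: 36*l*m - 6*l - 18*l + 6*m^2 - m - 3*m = l*(36*m - 24) + 6*m^2 - 4*m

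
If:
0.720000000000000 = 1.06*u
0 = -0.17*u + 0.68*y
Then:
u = 0.68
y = 0.17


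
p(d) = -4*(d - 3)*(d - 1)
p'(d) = 16 - 8*d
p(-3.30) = -108.36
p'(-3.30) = 42.40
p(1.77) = 3.79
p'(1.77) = 1.84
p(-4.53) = -166.56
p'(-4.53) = 52.24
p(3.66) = -7.02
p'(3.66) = -13.28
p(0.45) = -5.61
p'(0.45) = 12.40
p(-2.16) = -65.22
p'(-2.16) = 33.28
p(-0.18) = -15.01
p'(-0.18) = 17.44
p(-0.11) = -13.81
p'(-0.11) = 16.88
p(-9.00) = -480.00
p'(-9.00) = 88.00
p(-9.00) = -480.00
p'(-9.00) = 88.00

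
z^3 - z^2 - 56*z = z*(z - 8)*(z + 7)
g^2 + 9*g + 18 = (g + 3)*(g + 6)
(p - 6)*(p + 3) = p^2 - 3*p - 18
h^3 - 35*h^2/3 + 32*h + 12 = (h - 6)^2*(h + 1/3)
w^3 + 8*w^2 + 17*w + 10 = (w + 1)*(w + 2)*(w + 5)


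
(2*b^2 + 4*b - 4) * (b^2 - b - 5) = 2*b^4 + 2*b^3 - 18*b^2 - 16*b + 20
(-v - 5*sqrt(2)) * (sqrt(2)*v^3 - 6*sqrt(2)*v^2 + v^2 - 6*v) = -sqrt(2)*v^4 - 11*v^3 + 6*sqrt(2)*v^3 - 5*sqrt(2)*v^2 + 66*v^2 + 30*sqrt(2)*v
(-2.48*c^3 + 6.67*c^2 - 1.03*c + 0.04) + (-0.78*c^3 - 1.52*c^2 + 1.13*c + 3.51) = -3.26*c^3 + 5.15*c^2 + 0.0999999999999999*c + 3.55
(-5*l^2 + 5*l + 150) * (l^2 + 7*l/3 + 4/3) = -5*l^4 - 20*l^3/3 + 155*l^2 + 1070*l/3 + 200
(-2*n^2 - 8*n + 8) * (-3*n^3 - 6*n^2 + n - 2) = 6*n^5 + 36*n^4 + 22*n^3 - 52*n^2 + 24*n - 16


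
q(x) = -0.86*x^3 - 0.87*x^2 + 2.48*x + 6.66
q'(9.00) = -222.16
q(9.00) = -668.43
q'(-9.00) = -190.84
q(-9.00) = 540.81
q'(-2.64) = -10.91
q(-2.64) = 9.87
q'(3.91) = -43.77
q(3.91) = -48.35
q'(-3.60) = -24.69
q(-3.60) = 26.58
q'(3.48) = -34.82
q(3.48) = -31.49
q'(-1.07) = 1.39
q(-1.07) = 4.06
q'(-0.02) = 2.51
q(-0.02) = 6.61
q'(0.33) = 1.62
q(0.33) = 7.35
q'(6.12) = -104.80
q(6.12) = -207.88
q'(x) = -2.58*x^2 - 1.74*x + 2.48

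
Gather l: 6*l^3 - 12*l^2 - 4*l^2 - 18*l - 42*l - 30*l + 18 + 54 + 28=6*l^3 - 16*l^2 - 90*l + 100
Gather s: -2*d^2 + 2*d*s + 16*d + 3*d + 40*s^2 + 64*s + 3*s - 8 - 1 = -2*d^2 + 19*d + 40*s^2 + s*(2*d + 67) - 9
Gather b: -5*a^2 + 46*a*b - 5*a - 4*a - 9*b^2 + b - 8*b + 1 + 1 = -5*a^2 - 9*a - 9*b^2 + b*(46*a - 7) + 2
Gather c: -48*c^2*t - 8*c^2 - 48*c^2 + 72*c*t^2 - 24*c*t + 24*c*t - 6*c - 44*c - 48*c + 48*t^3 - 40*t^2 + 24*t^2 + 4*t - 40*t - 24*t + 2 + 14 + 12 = c^2*(-48*t - 56) + c*(72*t^2 - 98) + 48*t^3 - 16*t^2 - 60*t + 28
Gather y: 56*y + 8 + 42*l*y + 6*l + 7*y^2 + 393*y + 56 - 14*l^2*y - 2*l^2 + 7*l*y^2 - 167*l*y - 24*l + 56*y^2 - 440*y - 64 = -2*l^2 - 18*l + y^2*(7*l + 63) + y*(-14*l^2 - 125*l + 9)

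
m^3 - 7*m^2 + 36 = (m - 6)*(m - 3)*(m + 2)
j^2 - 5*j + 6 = (j - 3)*(j - 2)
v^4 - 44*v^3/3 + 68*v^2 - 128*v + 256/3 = (v - 8)*(v - 8/3)*(v - 2)^2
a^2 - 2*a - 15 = (a - 5)*(a + 3)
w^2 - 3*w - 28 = (w - 7)*(w + 4)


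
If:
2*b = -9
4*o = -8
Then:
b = -9/2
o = -2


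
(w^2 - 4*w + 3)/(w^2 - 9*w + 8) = (w - 3)/(w - 8)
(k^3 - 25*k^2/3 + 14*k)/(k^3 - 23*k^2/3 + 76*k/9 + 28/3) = 3*k/(3*k + 2)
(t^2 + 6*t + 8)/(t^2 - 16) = (t + 2)/(t - 4)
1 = 1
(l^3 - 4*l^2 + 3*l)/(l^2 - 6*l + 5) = l*(l - 3)/(l - 5)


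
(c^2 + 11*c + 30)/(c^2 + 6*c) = (c + 5)/c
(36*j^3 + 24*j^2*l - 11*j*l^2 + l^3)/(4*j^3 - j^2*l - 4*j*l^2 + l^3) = (36*j^2 - 12*j*l + l^2)/(4*j^2 - 5*j*l + l^2)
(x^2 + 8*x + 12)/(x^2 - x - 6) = (x + 6)/(x - 3)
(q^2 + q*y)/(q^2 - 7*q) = (q + y)/(q - 7)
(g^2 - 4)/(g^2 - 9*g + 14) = (g + 2)/(g - 7)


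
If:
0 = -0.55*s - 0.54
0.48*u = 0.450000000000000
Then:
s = -0.98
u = 0.94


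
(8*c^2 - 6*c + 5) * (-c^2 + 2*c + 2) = -8*c^4 + 22*c^3 - c^2 - 2*c + 10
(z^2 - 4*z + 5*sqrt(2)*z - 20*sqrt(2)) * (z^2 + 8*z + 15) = z^4 + 4*z^3 + 5*sqrt(2)*z^3 - 17*z^2 + 20*sqrt(2)*z^2 - 85*sqrt(2)*z - 60*z - 300*sqrt(2)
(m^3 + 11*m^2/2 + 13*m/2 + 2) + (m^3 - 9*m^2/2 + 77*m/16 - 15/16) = 2*m^3 + m^2 + 181*m/16 + 17/16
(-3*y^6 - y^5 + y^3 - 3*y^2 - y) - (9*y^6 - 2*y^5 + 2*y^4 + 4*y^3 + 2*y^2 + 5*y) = -12*y^6 + y^5 - 2*y^4 - 3*y^3 - 5*y^2 - 6*y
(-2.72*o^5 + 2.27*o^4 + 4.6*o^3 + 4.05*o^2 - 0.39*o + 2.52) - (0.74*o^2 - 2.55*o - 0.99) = -2.72*o^5 + 2.27*o^4 + 4.6*o^3 + 3.31*o^2 + 2.16*o + 3.51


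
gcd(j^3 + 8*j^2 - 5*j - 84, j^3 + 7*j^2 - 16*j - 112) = j^2 + 11*j + 28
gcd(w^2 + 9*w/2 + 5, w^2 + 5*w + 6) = w + 2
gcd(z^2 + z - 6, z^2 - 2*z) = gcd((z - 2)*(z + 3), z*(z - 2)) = z - 2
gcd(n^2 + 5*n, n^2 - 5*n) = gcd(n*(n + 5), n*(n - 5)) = n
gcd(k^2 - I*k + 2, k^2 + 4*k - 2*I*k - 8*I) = k - 2*I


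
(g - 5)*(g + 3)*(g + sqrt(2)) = g^3 - 2*g^2 + sqrt(2)*g^2 - 15*g - 2*sqrt(2)*g - 15*sqrt(2)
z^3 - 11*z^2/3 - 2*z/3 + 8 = (z - 3)*(z - 2)*(z + 4/3)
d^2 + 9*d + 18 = (d + 3)*(d + 6)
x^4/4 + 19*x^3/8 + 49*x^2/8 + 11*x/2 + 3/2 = (x/2 + 1/4)*(x/2 + 1)*(x + 1)*(x + 6)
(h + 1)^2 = h^2 + 2*h + 1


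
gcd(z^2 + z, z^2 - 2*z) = z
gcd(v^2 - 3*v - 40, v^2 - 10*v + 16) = v - 8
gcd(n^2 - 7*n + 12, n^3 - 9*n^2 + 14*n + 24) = n - 4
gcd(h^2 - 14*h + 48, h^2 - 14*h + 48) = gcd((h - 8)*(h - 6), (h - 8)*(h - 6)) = h^2 - 14*h + 48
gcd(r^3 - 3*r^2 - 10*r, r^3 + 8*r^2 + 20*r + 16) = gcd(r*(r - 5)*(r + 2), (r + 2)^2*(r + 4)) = r + 2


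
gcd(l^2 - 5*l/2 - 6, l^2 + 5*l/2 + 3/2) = l + 3/2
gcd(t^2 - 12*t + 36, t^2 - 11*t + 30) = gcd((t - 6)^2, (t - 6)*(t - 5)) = t - 6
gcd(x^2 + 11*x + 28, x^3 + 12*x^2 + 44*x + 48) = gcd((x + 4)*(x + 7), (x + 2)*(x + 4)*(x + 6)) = x + 4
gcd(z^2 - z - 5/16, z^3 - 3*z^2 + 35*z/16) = z - 5/4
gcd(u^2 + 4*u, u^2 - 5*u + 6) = 1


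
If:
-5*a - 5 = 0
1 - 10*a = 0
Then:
No Solution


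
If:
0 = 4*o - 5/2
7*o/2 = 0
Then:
No Solution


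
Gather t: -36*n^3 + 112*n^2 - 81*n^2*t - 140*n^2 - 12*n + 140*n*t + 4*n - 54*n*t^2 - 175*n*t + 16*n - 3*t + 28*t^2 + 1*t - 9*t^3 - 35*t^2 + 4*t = -36*n^3 - 28*n^2 + 8*n - 9*t^3 + t^2*(-54*n - 7) + t*(-81*n^2 - 35*n + 2)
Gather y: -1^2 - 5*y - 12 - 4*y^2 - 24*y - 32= -4*y^2 - 29*y - 45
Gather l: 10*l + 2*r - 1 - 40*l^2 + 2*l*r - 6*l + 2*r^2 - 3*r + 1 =-40*l^2 + l*(2*r + 4) + 2*r^2 - r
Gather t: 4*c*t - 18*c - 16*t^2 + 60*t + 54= -18*c - 16*t^2 + t*(4*c + 60) + 54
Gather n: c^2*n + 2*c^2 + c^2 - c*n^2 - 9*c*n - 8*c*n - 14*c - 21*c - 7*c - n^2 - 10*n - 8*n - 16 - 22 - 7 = 3*c^2 - 42*c + n^2*(-c - 1) + n*(c^2 - 17*c - 18) - 45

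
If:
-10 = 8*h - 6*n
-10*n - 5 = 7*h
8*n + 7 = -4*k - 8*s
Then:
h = -65/61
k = -2*s - 547/244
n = 15/61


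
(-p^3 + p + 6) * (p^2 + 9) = -p^5 - 8*p^3 + 6*p^2 + 9*p + 54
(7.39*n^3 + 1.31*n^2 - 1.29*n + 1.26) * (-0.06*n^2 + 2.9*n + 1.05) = -0.4434*n^5 + 21.3524*n^4 + 11.6359*n^3 - 2.4411*n^2 + 2.2995*n + 1.323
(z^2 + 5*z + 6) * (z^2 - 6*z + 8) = z^4 - z^3 - 16*z^2 + 4*z + 48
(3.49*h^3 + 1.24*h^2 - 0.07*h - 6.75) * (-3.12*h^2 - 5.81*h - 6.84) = -10.8888*h^5 - 24.1457*h^4 - 30.8576*h^3 + 12.9851*h^2 + 39.6963*h + 46.17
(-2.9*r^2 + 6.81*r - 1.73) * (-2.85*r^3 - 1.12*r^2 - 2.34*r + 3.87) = 8.265*r^5 - 16.1605*r^4 + 4.0893*r^3 - 25.2208*r^2 + 30.4029*r - 6.6951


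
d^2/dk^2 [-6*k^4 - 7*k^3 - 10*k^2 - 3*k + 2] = -72*k^2 - 42*k - 20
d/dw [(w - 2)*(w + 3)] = 2*w + 1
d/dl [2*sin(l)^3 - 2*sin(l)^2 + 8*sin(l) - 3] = 2*(3*sin(l)^2 - 2*sin(l) + 4)*cos(l)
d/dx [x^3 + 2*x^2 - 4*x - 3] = 3*x^2 + 4*x - 4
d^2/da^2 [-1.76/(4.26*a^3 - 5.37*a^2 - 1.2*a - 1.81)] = ((44.9856*a - 18.9024)*(-4.26*a^3 + 5.37*a^2 + 1.2*a + 1.81) + 1.76*(-25.56*a^2 + 21.48*a + 2.4)*(-12.78*a^2 + 10.74*a + 1.2))/(-4.26*a^3 + 5.37*a^2 + 1.2*a + 1.81)^3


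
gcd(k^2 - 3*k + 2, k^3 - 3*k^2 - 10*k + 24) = k - 2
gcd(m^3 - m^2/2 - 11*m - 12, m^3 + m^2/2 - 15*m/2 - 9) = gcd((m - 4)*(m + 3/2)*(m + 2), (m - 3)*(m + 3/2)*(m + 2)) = m^2 + 7*m/2 + 3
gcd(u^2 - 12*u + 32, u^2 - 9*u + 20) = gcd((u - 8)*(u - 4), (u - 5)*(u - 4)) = u - 4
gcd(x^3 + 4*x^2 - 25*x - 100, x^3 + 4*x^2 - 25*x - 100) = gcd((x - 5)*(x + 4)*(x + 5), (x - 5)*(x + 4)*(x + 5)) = x^3 + 4*x^2 - 25*x - 100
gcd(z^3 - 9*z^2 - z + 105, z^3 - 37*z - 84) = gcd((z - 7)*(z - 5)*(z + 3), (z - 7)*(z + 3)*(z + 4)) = z^2 - 4*z - 21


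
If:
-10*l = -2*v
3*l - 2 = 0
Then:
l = 2/3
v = 10/3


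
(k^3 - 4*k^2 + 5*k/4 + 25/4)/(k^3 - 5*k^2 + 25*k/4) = (k + 1)/k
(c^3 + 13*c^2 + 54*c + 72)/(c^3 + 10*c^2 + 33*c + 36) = (c + 6)/(c + 3)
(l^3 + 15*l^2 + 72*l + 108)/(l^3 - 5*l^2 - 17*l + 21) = (l^2 + 12*l + 36)/(l^2 - 8*l + 7)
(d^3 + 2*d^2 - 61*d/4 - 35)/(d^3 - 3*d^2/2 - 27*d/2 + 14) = (d + 5/2)/(d - 1)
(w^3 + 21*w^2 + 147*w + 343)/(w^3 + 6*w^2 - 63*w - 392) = (w + 7)/(w - 8)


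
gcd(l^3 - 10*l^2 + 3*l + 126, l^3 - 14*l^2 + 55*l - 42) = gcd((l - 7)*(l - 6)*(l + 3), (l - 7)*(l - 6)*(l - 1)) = l^2 - 13*l + 42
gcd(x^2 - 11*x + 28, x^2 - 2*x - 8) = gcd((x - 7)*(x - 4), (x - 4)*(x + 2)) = x - 4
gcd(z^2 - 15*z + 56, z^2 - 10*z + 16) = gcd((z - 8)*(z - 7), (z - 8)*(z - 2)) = z - 8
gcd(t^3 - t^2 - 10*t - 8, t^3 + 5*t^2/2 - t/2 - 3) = t + 2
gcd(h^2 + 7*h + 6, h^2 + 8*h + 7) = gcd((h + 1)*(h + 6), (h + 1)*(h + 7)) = h + 1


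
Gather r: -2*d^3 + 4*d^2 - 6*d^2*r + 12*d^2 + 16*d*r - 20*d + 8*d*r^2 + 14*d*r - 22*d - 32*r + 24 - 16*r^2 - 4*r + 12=-2*d^3 + 16*d^2 - 42*d + r^2*(8*d - 16) + r*(-6*d^2 + 30*d - 36) + 36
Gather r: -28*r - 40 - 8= -28*r - 48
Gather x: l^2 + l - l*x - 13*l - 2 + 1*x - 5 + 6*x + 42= l^2 - 12*l + x*(7 - l) + 35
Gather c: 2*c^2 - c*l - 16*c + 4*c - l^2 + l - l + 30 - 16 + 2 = 2*c^2 + c*(-l - 12) - l^2 + 16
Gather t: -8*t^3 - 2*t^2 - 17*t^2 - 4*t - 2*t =-8*t^3 - 19*t^2 - 6*t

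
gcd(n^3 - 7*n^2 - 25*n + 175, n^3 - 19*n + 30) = n + 5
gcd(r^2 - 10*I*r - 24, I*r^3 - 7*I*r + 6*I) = 1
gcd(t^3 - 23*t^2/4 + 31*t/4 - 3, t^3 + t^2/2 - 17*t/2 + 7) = t - 1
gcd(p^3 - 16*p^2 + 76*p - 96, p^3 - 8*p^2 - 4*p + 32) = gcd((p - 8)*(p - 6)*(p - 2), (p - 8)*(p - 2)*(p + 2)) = p^2 - 10*p + 16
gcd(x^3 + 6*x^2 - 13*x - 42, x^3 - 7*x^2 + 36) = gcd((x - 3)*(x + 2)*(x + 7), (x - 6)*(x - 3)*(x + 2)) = x^2 - x - 6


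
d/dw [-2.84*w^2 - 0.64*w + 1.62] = -5.68*w - 0.64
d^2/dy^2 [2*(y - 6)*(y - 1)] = 4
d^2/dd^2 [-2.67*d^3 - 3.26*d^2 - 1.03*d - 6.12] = -16.02*d - 6.52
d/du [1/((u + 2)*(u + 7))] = (-2*u - 9)/(u^4 + 18*u^3 + 109*u^2 + 252*u + 196)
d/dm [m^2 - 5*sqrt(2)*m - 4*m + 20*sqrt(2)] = 2*m - 5*sqrt(2) - 4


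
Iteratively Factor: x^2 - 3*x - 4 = (x - 4)*(x + 1)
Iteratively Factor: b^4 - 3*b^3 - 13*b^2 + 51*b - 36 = (b + 4)*(b^3 - 7*b^2 + 15*b - 9) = (b - 1)*(b + 4)*(b^2 - 6*b + 9) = (b - 3)*(b - 1)*(b + 4)*(b - 3)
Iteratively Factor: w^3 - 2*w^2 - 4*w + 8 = (w - 2)*(w^2 - 4) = (w - 2)^2*(w + 2)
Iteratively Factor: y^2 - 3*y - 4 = (y + 1)*(y - 4)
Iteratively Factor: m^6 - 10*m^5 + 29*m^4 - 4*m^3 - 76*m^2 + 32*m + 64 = (m + 1)*(m^5 - 11*m^4 + 40*m^3 - 44*m^2 - 32*m + 64) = (m - 4)*(m + 1)*(m^4 - 7*m^3 + 12*m^2 + 4*m - 16) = (m - 4)*(m + 1)^2*(m^3 - 8*m^2 + 20*m - 16) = (m - 4)*(m - 2)*(m + 1)^2*(m^2 - 6*m + 8) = (m - 4)*(m - 2)^2*(m + 1)^2*(m - 4)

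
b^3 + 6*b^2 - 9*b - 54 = (b - 3)*(b + 3)*(b + 6)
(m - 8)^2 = m^2 - 16*m + 64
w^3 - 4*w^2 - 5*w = w*(w - 5)*(w + 1)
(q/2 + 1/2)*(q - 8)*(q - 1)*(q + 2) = q^4/2 - 3*q^3 - 17*q^2/2 + 3*q + 8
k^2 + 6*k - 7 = (k - 1)*(k + 7)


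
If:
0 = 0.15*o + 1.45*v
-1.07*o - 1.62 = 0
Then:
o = -1.51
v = 0.16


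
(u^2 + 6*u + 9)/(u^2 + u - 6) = (u + 3)/(u - 2)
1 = 1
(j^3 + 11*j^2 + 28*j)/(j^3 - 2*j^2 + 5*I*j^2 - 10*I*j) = (j^2 + 11*j + 28)/(j^2 + j*(-2 + 5*I) - 10*I)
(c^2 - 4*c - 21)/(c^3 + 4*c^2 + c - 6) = (c - 7)/(c^2 + c - 2)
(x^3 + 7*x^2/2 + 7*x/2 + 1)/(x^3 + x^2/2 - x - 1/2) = (x + 2)/(x - 1)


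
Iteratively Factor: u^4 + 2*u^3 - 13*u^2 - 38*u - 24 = (u + 3)*(u^3 - u^2 - 10*u - 8) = (u - 4)*(u + 3)*(u^2 + 3*u + 2) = (u - 4)*(u + 2)*(u + 3)*(u + 1)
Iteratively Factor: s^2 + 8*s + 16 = (s + 4)*(s + 4)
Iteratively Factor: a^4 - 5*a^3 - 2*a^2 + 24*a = (a)*(a^3 - 5*a^2 - 2*a + 24) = a*(a - 3)*(a^2 - 2*a - 8) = a*(a - 3)*(a + 2)*(a - 4)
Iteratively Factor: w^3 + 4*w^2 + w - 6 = (w - 1)*(w^2 + 5*w + 6) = (w - 1)*(w + 3)*(w + 2)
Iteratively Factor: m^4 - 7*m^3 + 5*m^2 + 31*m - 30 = (m + 2)*(m^3 - 9*m^2 + 23*m - 15) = (m - 1)*(m + 2)*(m^2 - 8*m + 15) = (m - 5)*(m - 1)*(m + 2)*(m - 3)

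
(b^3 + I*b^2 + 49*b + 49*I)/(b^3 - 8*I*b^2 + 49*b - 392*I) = (b + I)/(b - 8*I)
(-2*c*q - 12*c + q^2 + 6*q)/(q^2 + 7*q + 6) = (-2*c + q)/(q + 1)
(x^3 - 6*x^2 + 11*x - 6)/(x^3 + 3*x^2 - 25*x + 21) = (x - 2)/(x + 7)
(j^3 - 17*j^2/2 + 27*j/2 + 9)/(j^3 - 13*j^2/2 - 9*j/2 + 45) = (2*j + 1)/(2*j + 5)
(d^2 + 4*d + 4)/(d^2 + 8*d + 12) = (d + 2)/(d + 6)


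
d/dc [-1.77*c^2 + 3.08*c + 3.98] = 3.08 - 3.54*c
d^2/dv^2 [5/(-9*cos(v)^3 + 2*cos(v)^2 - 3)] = 5*(-(1 - cos(4*v))*(27*cos(v) - 4)^2 + (-27*cos(v) + 16*cos(2*v) - 81*cos(3*v))*(9*cos(v)^3 - 2*cos(v)^2 + 3))/(4*(9*cos(v)^3 - 2*cos(v)^2 + 3)^3)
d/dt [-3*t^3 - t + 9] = -9*t^2 - 1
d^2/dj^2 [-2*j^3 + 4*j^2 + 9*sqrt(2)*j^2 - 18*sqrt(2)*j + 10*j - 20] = -12*j + 8 + 18*sqrt(2)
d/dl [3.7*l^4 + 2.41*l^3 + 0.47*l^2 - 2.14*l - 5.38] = 14.8*l^3 + 7.23*l^2 + 0.94*l - 2.14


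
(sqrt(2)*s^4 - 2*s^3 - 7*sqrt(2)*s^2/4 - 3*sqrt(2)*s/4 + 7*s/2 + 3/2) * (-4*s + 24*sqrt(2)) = -4*sqrt(2)*s^5 + 56*s^4 - 41*sqrt(2)*s^3 - 98*s^2 + 3*sqrt(2)*s^2 - 42*s + 84*sqrt(2)*s + 36*sqrt(2)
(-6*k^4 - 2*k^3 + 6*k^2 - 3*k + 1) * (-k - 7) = 6*k^5 + 44*k^4 + 8*k^3 - 39*k^2 + 20*k - 7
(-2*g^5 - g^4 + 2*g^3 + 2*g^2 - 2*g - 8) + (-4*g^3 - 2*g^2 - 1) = -2*g^5 - g^4 - 2*g^3 - 2*g - 9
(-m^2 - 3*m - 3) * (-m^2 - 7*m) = m^4 + 10*m^3 + 24*m^2 + 21*m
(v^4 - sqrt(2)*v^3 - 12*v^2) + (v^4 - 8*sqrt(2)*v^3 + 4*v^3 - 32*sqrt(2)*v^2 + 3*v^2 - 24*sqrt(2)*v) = 2*v^4 - 9*sqrt(2)*v^3 + 4*v^3 - 32*sqrt(2)*v^2 - 9*v^2 - 24*sqrt(2)*v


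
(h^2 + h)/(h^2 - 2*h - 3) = h/(h - 3)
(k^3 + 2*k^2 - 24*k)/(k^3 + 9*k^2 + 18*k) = (k - 4)/(k + 3)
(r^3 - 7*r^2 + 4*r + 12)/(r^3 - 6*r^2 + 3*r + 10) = (r - 6)/(r - 5)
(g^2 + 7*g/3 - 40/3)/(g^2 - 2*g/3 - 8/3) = (-3*g^2 - 7*g + 40)/(-3*g^2 + 2*g + 8)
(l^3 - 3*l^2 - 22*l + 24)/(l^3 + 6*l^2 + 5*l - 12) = (l - 6)/(l + 3)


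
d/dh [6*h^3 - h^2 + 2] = 2*h*(9*h - 1)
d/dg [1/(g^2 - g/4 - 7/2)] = 4*(1 - 8*g)/(-4*g^2 + g + 14)^2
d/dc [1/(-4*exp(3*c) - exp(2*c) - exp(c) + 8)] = (12*exp(2*c) + 2*exp(c) + 1)*exp(c)/(4*exp(3*c) + exp(2*c) + exp(c) - 8)^2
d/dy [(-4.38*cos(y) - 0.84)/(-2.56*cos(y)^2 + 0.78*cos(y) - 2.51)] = (11.2128*cos(y)^2 + 4.3008*cos(y) - 11.649)*sin(y)/(6.5536*cos(y)^4 - 3.9936*cos(y)^3 + 13.4596*cos(y)^2 - 3.9156*cos(y) + 6.3001)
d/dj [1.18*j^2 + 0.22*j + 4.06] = 2.36*j + 0.22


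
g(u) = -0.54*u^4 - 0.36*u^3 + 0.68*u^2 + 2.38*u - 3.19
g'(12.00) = -3869.30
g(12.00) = -11696.23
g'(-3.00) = 46.90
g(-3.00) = -38.23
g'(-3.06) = 50.00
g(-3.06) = -41.14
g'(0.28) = 2.63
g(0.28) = -2.48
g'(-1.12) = 2.54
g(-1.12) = -5.35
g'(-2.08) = 14.32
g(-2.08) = -12.07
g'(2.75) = -46.97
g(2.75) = -29.87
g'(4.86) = -264.47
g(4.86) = -318.14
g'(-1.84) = 9.68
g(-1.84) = -9.21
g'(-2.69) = 32.95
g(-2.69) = -25.94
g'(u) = -2.16*u^3 - 1.08*u^2 + 1.36*u + 2.38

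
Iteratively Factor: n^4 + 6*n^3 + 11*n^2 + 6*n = (n + 1)*(n^3 + 5*n^2 + 6*n) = (n + 1)*(n + 2)*(n^2 + 3*n) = n*(n + 1)*(n + 2)*(n + 3)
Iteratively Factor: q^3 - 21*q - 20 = (q + 1)*(q^2 - q - 20) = (q - 5)*(q + 1)*(q + 4)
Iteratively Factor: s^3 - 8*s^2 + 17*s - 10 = (s - 5)*(s^2 - 3*s + 2) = (s - 5)*(s - 1)*(s - 2)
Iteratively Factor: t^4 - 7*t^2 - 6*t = (t + 1)*(t^3 - t^2 - 6*t) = (t - 3)*(t + 1)*(t^2 + 2*t) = t*(t - 3)*(t + 1)*(t + 2)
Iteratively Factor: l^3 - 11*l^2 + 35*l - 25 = (l - 5)*(l^2 - 6*l + 5) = (l - 5)^2*(l - 1)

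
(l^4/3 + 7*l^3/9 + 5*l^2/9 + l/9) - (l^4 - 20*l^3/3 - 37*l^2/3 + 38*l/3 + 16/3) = -2*l^4/3 + 67*l^3/9 + 116*l^2/9 - 113*l/9 - 16/3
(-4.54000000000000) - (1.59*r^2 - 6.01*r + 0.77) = -1.59*r^2 + 6.01*r - 5.31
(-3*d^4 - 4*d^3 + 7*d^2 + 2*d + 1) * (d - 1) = -3*d^5 - d^4 + 11*d^3 - 5*d^2 - d - 1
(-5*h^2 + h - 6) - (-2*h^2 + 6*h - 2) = -3*h^2 - 5*h - 4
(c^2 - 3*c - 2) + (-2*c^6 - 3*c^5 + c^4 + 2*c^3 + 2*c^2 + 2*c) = -2*c^6 - 3*c^5 + c^4 + 2*c^3 + 3*c^2 - c - 2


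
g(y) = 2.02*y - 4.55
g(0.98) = -2.57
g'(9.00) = 2.02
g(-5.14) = -14.93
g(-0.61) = -5.78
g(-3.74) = -12.10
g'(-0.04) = 2.02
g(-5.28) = -15.22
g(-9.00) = -22.73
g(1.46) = -1.60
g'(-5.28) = 2.02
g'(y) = 2.02000000000000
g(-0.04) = -4.63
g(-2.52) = -9.64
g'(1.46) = 2.02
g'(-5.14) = 2.02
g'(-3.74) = 2.02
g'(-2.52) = 2.02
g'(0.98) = 2.02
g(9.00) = 13.63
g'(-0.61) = 2.02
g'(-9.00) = 2.02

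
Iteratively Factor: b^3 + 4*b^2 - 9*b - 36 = (b - 3)*(b^2 + 7*b + 12) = (b - 3)*(b + 3)*(b + 4)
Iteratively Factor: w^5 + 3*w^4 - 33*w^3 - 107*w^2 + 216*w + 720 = (w + 4)*(w^4 - w^3 - 29*w^2 + 9*w + 180) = (w + 4)^2*(w^3 - 5*w^2 - 9*w + 45) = (w - 5)*(w + 4)^2*(w^2 - 9) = (w - 5)*(w - 3)*(w + 4)^2*(w + 3)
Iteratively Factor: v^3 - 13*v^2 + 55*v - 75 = (v - 3)*(v^2 - 10*v + 25) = (v - 5)*(v - 3)*(v - 5)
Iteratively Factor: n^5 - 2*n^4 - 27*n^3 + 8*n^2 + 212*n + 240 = (n - 4)*(n^4 + 2*n^3 - 19*n^2 - 68*n - 60) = (n - 4)*(n + 2)*(n^3 - 19*n - 30) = (n - 5)*(n - 4)*(n + 2)*(n^2 + 5*n + 6) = (n - 5)*(n - 4)*(n + 2)*(n + 3)*(n + 2)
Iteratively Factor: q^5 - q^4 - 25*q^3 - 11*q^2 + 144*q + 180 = (q + 3)*(q^4 - 4*q^3 - 13*q^2 + 28*q + 60) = (q + 2)*(q + 3)*(q^3 - 6*q^2 - q + 30) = (q + 2)^2*(q + 3)*(q^2 - 8*q + 15) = (q - 5)*(q + 2)^2*(q + 3)*(q - 3)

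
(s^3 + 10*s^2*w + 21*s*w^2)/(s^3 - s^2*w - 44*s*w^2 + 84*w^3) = s*(s + 3*w)/(s^2 - 8*s*w + 12*w^2)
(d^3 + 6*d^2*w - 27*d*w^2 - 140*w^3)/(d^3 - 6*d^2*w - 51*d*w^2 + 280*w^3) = (-d - 4*w)/(-d + 8*w)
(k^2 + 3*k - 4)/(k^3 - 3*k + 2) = (k + 4)/(k^2 + k - 2)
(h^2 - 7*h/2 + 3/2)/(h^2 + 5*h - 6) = (2*h^2 - 7*h + 3)/(2*(h^2 + 5*h - 6))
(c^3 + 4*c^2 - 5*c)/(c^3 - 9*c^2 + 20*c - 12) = c*(c + 5)/(c^2 - 8*c + 12)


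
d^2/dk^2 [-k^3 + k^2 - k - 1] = 2 - 6*k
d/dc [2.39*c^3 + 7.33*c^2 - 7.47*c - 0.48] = 7.17*c^2 + 14.66*c - 7.47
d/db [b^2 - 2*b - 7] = 2*b - 2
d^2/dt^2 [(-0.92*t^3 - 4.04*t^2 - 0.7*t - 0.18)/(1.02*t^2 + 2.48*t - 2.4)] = (8.88178419700125e-16*t^5 - 7.105427357601e-15*t^4 + 3.16155199999997*t^3 - 27.608112*t^2 - 44.808768*t - 57.969024)/(1.061208*t^6 + 7.740576*t^5 + 11.329344*t^4 - 21.173248*t^3 - 26.65728*t^2 + 42.8544*t - 13.824)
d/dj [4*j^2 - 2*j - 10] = 8*j - 2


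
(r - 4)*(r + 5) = r^2 + r - 20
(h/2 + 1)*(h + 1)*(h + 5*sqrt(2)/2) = h^3/2 + 3*h^2/2 + 5*sqrt(2)*h^2/4 + h + 15*sqrt(2)*h/4 + 5*sqrt(2)/2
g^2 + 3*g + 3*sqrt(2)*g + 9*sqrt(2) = (g + 3)*(g + 3*sqrt(2))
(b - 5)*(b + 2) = b^2 - 3*b - 10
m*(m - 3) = m^2 - 3*m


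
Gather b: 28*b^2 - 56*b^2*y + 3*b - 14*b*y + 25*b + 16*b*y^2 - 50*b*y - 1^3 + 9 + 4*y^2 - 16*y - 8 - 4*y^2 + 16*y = b^2*(28 - 56*y) + b*(16*y^2 - 64*y + 28)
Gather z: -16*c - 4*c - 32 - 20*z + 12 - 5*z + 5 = -20*c - 25*z - 15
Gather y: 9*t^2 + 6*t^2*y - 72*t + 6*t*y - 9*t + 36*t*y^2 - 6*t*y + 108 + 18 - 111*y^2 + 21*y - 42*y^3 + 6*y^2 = 9*t^2 - 81*t - 42*y^3 + y^2*(36*t - 105) + y*(6*t^2 + 21) + 126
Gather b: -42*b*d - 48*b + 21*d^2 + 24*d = b*(-42*d - 48) + 21*d^2 + 24*d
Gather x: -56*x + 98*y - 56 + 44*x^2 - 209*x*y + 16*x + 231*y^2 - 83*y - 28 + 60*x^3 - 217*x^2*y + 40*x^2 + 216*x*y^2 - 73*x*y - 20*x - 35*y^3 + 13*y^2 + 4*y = 60*x^3 + x^2*(84 - 217*y) + x*(216*y^2 - 282*y - 60) - 35*y^3 + 244*y^2 + 19*y - 84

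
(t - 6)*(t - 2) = t^2 - 8*t + 12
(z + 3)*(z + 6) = z^2 + 9*z + 18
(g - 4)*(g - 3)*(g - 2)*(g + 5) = g^4 - 4*g^3 - 19*g^2 + 106*g - 120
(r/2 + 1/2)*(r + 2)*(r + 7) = r^3/2 + 5*r^2 + 23*r/2 + 7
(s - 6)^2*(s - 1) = s^3 - 13*s^2 + 48*s - 36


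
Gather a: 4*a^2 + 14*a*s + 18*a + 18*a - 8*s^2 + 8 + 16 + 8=4*a^2 + a*(14*s + 36) - 8*s^2 + 32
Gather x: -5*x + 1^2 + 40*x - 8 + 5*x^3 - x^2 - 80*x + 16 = 5*x^3 - x^2 - 45*x + 9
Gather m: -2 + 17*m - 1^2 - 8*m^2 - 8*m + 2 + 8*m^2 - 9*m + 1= 0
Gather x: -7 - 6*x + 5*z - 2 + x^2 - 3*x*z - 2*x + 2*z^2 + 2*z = x^2 + x*(-3*z - 8) + 2*z^2 + 7*z - 9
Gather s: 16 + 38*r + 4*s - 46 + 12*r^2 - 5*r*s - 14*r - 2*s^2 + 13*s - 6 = 12*r^2 + 24*r - 2*s^2 + s*(17 - 5*r) - 36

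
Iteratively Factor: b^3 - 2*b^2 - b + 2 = (b - 2)*(b^2 - 1) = (b - 2)*(b - 1)*(b + 1)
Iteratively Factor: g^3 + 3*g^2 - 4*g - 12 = (g + 3)*(g^2 - 4) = (g + 2)*(g + 3)*(g - 2)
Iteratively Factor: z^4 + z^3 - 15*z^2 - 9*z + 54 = (z + 3)*(z^3 - 2*z^2 - 9*z + 18) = (z + 3)^2*(z^2 - 5*z + 6) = (z - 3)*(z + 3)^2*(z - 2)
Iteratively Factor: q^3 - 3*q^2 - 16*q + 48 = (q - 3)*(q^2 - 16) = (q - 4)*(q - 3)*(q + 4)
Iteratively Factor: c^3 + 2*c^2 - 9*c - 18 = (c + 2)*(c^2 - 9) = (c + 2)*(c + 3)*(c - 3)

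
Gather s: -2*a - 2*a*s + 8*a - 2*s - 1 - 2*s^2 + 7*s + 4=6*a - 2*s^2 + s*(5 - 2*a) + 3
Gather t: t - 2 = t - 2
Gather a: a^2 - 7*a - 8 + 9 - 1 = a^2 - 7*a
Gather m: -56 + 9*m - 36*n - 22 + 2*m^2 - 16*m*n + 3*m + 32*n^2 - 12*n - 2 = 2*m^2 + m*(12 - 16*n) + 32*n^2 - 48*n - 80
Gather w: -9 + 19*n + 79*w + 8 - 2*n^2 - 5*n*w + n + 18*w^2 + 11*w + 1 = -2*n^2 + 20*n + 18*w^2 + w*(90 - 5*n)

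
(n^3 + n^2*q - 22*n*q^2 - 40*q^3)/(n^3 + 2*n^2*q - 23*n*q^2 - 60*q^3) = (n + 2*q)/(n + 3*q)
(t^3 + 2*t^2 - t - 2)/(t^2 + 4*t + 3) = (t^2 + t - 2)/(t + 3)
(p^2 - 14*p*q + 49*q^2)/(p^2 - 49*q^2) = (p - 7*q)/(p + 7*q)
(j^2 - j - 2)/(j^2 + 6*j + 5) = (j - 2)/(j + 5)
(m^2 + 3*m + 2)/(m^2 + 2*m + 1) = (m + 2)/(m + 1)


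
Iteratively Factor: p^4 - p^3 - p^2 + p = (p - 1)*(p^3 - p) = p*(p - 1)*(p^2 - 1) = p*(p - 1)*(p + 1)*(p - 1)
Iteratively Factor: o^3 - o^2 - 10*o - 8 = (o - 4)*(o^2 + 3*o + 2) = (o - 4)*(o + 1)*(o + 2)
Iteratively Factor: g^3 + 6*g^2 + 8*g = (g)*(g^2 + 6*g + 8) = g*(g + 2)*(g + 4)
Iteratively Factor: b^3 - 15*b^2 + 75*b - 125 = (b - 5)*(b^2 - 10*b + 25) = (b - 5)^2*(b - 5)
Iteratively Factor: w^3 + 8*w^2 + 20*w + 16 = (w + 2)*(w^2 + 6*w + 8) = (w + 2)*(w + 4)*(w + 2)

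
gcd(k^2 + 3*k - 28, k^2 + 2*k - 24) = k - 4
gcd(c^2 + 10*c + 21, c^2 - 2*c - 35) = 1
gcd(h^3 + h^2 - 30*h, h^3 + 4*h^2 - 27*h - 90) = h^2 + h - 30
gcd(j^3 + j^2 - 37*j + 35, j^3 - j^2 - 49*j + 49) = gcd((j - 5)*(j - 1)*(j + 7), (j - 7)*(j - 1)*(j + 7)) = j^2 + 6*j - 7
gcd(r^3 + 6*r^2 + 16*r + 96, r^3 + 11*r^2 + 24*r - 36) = r + 6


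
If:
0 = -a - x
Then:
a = -x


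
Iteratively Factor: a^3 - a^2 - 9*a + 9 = (a - 1)*(a^2 - 9) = (a - 1)*(a + 3)*(a - 3)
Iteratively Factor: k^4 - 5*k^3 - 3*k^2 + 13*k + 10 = (k - 5)*(k^3 - 3*k - 2) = (k - 5)*(k - 2)*(k^2 + 2*k + 1) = (k - 5)*(k - 2)*(k + 1)*(k + 1)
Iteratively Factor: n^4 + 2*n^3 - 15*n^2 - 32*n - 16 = (n + 1)*(n^3 + n^2 - 16*n - 16) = (n + 1)^2*(n^2 - 16) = (n - 4)*(n + 1)^2*(n + 4)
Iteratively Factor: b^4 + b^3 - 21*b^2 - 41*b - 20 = (b - 5)*(b^3 + 6*b^2 + 9*b + 4) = (b - 5)*(b + 4)*(b^2 + 2*b + 1) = (b - 5)*(b + 1)*(b + 4)*(b + 1)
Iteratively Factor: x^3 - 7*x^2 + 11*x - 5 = (x - 1)*(x^2 - 6*x + 5) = (x - 1)^2*(x - 5)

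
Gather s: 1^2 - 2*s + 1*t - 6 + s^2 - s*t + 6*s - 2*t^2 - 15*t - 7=s^2 + s*(4 - t) - 2*t^2 - 14*t - 12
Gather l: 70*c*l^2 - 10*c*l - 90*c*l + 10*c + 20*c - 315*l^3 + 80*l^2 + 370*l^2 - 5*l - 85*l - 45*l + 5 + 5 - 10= 30*c - 315*l^3 + l^2*(70*c + 450) + l*(-100*c - 135)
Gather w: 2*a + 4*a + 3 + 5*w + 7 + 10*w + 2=6*a + 15*w + 12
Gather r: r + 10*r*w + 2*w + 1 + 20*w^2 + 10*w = r*(10*w + 1) + 20*w^2 + 12*w + 1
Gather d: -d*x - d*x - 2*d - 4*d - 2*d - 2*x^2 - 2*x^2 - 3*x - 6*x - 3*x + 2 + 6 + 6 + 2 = d*(-2*x - 8) - 4*x^2 - 12*x + 16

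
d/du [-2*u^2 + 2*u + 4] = 2 - 4*u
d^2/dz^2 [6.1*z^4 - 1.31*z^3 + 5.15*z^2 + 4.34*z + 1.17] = 73.2*z^2 - 7.86*z + 10.3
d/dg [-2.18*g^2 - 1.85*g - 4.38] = -4.36*g - 1.85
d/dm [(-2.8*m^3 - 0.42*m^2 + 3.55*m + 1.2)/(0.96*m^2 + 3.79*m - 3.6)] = (-2.688*m^4 - 21.224*m^3 + 25.2402*m^2 + 0.720000000000001*m - 17.328)/(0.9216*m^4 + 7.2768*m^3 + 7.4521*m^2 - 27.288*m + 12.96)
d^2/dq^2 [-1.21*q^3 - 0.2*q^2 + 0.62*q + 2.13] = -7.26*q - 0.4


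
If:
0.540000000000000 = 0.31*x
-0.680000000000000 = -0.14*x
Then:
No Solution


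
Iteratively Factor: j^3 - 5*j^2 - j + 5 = (j - 1)*(j^2 - 4*j - 5) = (j - 1)*(j + 1)*(j - 5)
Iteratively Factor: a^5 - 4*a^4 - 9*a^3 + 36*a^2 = (a)*(a^4 - 4*a^3 - 9*a^2 + 36*a) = a*(a - 3)*(a^3 - a^2 - 12*a) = a^2*(a - 3)*(a^2 - a - 12) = a^2*(a - 3)*(a + 3)*(a - 4)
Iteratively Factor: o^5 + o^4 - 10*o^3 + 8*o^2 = (o)*(o^4 + o^3 - 10*o^2 + 8*o) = o^2*(o^3 + o^2 - 10*o + 8) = o^2*(o + 4)*(o^2 - 3*o + 2) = o^2*(o - 1)*(o + 4)*(o - 2)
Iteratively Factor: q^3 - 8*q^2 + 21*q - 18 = (q - 3)*(q^2 - 5*q + 6) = (q - 3)^2*(q - 2)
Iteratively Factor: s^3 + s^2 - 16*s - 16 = (s + 4)*(s^2 - 3*s - 4) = (s + 1)*(s + 4)*(s - 4)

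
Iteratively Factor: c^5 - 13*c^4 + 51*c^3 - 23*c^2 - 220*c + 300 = (c + 2)*(c^4 - 15*c^3 + 81*c^2 - 185*c + 150) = (c - 5)*(c + 2)*(c^3 - 10*c^2 + 31*c - 30) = (c - 5)*(c - 3)*(c + 2)*(c^2 - 7*c + 10) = (c - 5)*(c - 3)*(c - 2)*(c + 2)*(c - 5)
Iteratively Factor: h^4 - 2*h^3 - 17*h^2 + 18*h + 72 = (h + 3)*(h^3 - 5*h^2 - 2*h + 24) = (h + 2)*(h + 3)*(h^2 - 7*h + 12) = (h - 4)*(h + 2)*(h + 3)*(h - 3)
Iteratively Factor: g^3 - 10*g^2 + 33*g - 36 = (g - 3)*(g^2 - 7*g + 12) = (g - 3)^2*(g - 4)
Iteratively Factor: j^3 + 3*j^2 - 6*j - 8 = (j + 1)*(j^2 + 2*j - 8) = (j - 2)*(j + 1)*(j + 4)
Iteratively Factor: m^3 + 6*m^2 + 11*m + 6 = (m + 1)*(m^2 + 5*m + 6) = (m + 1)*(m + 2)*(m + 3)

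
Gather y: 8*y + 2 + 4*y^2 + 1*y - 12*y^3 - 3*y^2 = -12*y^3 + y^2 + 9*y + 2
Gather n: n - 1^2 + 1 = n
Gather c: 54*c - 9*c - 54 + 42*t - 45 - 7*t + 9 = 45*c + 35*t - 90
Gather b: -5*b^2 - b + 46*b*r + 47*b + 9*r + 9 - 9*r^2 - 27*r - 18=-5*b^2 + b*(46*r + 46) - 9*r^2 - 18*r - 9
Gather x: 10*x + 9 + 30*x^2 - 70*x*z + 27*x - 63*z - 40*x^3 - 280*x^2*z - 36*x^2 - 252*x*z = -40*x^3 + x^2*(-280*z - 6) + x*(37 - 322*z) - 63*z + 9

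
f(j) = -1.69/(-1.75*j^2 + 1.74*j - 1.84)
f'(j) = -1.69*(3.5*j - 1.74)/(-1.75*j^2 + 1.74*j - 1.84)^2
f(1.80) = 0.39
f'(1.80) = -0.40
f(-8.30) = 0.01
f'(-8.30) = 0.00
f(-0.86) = 0.36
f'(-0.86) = 0.37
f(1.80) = 0.39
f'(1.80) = -0.40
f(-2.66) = 0.09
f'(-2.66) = 0.05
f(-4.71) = 0.03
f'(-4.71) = 0.01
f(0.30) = 1.15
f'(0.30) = 0.54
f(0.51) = 1.20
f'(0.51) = -0.04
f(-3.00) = 0.07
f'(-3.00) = 0.04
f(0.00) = 0.92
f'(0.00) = 0.87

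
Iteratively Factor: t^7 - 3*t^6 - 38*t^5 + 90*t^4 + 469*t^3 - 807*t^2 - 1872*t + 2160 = (t - 3)*(t^6 - 38*t^4 - 24*t^3 + 397*t^2 + 384*t - 720) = (t - 3)*(t + 3)*(t^5 - 3*t^4 - 29*t^3 + 63*t^2 + 208*t - 240) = (t - 3)*(t - 1)*(t + 3)*(t^4 - 2*t^3 - 31*t^2 + 32*t + 240) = (t - 5)*(t - 3)*(t - 1)*(t + 3)*(t^3 + 3*t^2 - 16*t - 48) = (t - 5)*(t - 3)*(t - 1)*(t + 3)*(t + 4)*(t^2 - t - 12) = (t - 5)*(t - 4)*(t - 3)*(t - 1)*(t + 3)*(t + 4)*(t + 3)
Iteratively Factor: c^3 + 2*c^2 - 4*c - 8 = (c - 2)*(c^2 + 4*c + 4) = (c - 2)*(c + 2)*(c + 2)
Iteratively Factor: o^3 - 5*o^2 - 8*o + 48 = (o + 3)*(o^2 - 8*o + 16) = (o - 4)*(o + 3)*(o - 4)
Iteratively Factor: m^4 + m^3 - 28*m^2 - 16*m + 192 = (m - 3)*(m^3 + 4*m^2 - 16*m - 64) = (m - 3)*(m + 4)*(m^2 - 16) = (m - 4)*(m - 3)*(m + 4)*(m + 4)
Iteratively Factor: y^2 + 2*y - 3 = (y - 1)*(y + 3)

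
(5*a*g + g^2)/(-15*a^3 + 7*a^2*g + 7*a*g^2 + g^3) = g/(-3*a^2 + 2*a*g + g^2)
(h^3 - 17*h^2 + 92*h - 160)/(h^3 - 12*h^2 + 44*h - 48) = (h^2 - 13*h + 40)/(h^2 - 8*h + 12)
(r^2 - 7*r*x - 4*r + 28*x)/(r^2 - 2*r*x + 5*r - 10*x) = (r^2 - 7*r*x - 4*r + 28*x)/(r^2 - 2*r*x + 5*r - 10*x)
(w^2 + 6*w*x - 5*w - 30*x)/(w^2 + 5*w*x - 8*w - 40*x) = (w^2 + 6*w*x - 5*w - 30*x)/(w^2 + 5*w*x - 8*w - 40*x)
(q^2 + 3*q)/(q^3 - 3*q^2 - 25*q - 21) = q/(q^2 - 6*q - 7)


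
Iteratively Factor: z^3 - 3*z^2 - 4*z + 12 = (z + 2)*(z^2 - 5*z + 6) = (z - 3)*(z + 2)*(z - 2)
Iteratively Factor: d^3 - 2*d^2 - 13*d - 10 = (d - 5)*(d^2 + 3*d + 2) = (d - 5)*(d + 1)*(d + 2)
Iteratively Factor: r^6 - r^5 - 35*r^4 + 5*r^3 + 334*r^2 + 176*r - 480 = (r - 5)*(r^5 + 4*r^4 - 15*r^3 - 70*r^2 - 16*r + 96) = (r - 5)*(r + 4)*(r^4 - 15*r^2 - 10*r + 24) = (r - 5)*(r - 4)*(r + 4)*(r^3 + 4*r^2 + r - 6) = (r - 5)*(r - 4)*(r - 1)*(r + 4)*(r^2 + 5*r + 6) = (r - 5)*(r - 4)*(r - 1)*(r + 2)*(r + 4)*(r + 3)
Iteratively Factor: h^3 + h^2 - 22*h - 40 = (h + 4)*(h^2 - 3*h - 10) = (h + 2)*(h + 4)*(h - 5)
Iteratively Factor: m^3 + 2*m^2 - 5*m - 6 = (m + 3)*(m^2 - m - 2) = (m - 2)*(m + 3)*(m + 1)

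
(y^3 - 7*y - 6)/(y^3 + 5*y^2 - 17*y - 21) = (y + 2)/(y + 7)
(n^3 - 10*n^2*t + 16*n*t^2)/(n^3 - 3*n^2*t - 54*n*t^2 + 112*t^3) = n/(n + 7*t)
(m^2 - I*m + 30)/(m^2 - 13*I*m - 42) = (m + 5*I)/(m - 7*I)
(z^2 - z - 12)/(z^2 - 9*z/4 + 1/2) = 4*(z^2 - z - 12)/(4*z^2 - 9*z + 2)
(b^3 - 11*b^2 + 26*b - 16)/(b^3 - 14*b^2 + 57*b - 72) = (b^2 - 3*b + 2)/(b^2 - 6*b + 9)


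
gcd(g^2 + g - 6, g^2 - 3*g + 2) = g - 2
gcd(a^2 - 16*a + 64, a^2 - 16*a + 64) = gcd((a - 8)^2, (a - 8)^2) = a^2 - 16*a + 64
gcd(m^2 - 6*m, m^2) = m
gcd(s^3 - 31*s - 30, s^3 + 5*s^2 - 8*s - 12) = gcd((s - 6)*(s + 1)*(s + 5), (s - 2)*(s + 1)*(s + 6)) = s + 1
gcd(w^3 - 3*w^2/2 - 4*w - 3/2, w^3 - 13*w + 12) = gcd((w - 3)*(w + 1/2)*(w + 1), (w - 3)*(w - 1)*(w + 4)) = w - 3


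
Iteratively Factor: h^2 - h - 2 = (h - 2)*(h + 1)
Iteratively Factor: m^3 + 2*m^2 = (m + 2)*(m^2) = m*(m + 2)*(m)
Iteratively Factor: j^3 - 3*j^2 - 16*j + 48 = (j + 4)*(j^2 - 7*j + 12) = (j - 4)*(j + 4)*(j - 3)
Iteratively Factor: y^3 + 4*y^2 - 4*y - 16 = (y + 2)*(y^2 + 2*y - 8) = (y + 2)*(y + 4)*(y - 2)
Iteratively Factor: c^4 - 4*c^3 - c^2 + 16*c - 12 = (c - 2)*(c^3 - 2*c^2 - 5*c + 6) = (c - 2)*(c - 1)*(c^2 - c - 6) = (c - 3)*(c - 2)*(c - 1)*(c + 2)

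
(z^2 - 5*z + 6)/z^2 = 1 - 5/z + 6/z^2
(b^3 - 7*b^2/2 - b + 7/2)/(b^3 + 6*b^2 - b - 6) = (b - 7/2)/(b + 6)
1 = 1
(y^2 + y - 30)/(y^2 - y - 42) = (y - 5)/(y - 7)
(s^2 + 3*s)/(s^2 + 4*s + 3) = s/(s + 1)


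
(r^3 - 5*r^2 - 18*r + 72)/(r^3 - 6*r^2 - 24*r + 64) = (r^2 - 9*r + 18)/(r^2 - 10*r + 16)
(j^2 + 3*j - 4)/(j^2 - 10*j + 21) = (j^2 + 3*j - 4)/(j^2 - 10*j + 21)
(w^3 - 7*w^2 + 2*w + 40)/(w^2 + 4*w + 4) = (w^2 - 9*w + 20)/(w + 2)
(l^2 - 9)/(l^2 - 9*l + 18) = (l + 3)/(l - 6)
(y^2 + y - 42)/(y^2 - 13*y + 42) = (y + 7)/(y - 7)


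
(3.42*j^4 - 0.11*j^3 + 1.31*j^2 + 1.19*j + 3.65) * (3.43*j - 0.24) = 11.7306*j^5 - 1.1981*j^4 + 4.5197*j^3 + 3.7673*j^2 + 12.2339*j - 0.876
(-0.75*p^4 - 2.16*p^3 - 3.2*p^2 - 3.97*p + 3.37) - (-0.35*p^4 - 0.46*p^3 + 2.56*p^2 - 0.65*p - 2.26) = -0.4*p^4 - 1.7*p^3 - 5.76*p^2 - 3.32*p + 5.63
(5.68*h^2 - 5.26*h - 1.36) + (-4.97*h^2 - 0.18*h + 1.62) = 0.71*h^2 - 5.44*h + 0.26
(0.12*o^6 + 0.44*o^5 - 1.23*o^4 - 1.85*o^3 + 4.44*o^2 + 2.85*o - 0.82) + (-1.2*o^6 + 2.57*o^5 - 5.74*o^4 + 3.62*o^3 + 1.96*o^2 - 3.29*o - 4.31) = -1.08*o^6 + 3.01*o^5 - 6.97*o^4 + 1.77*o^3 + 6.4*o^2 - 0.44*o - 5.13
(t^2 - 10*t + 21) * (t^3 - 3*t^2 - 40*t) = t^5 - 13*t^4 + 11*t^3 + 337*t^2 - 840*t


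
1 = 1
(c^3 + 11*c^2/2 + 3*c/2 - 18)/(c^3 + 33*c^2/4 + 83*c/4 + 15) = 2*(2*c - 3)/(4*c + 5)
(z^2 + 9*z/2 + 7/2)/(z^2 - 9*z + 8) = (2*z^2 + 9*z + 7)/(2*(z^2 - 9*z + 8))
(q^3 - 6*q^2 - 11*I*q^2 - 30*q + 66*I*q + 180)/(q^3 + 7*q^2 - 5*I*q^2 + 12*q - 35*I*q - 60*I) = (q^2 - 6*q*(1 + I) + 36*I)/(q^2 + 7*q + 12)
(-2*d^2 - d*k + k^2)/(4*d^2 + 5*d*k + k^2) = (-2*d + k)/(4*d + k)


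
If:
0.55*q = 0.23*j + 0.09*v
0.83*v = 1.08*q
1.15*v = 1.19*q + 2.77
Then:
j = 17.02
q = 9.04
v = 11.76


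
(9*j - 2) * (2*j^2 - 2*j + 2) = 18*j^3 - 22*j^2 + 22*j - 4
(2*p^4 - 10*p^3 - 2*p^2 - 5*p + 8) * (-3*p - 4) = -6*p^5 + 22*p^4 + 46*p^3 + 23*p^2 - 4*p - 32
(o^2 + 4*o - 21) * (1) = o^2 + 4*o - 21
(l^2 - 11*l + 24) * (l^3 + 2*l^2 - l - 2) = l^5 - 9*l^4 + l^3 + 57*l^2 - 2*l - 48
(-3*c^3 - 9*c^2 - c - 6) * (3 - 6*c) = 18*c^4 + 45*c^3 - 21*c^2 + 33*c - 18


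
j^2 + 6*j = j*(j + 6)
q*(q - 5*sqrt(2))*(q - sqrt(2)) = q^3 - 6*sqrt(2)*q^2 + 10*q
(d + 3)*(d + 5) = d^2 + 8*d + 15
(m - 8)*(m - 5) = m^2 - 13*m + 40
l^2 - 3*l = l*(l - 3)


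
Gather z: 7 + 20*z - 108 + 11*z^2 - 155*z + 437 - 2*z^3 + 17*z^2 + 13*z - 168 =-2*z^3 + 28*z^2 - 122*z + 168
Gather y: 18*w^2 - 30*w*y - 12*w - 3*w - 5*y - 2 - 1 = 18*w^2 - 15*w + y*(-30*w - 5) - 3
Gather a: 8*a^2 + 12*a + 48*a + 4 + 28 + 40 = 8*a^2 + 60*a + 72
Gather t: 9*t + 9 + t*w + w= t*(w + 9) + w + 9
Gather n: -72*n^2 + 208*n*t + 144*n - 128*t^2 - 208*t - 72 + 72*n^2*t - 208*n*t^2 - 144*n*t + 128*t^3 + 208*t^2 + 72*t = n^2*(72*t - 72) + n*(-208*t^2 + 64*t + 144) + 128*t^3 + 80*t^2 - 136*t - 72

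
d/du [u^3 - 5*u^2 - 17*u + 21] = 3*u^2 - 10*u - 17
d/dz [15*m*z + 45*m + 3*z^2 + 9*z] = 15*m + 6*z + 9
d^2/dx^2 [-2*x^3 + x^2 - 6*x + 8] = 2 - 12*x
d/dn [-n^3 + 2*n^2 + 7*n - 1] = -3*n^2 + 4*n + 7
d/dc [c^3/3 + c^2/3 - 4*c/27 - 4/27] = c^2 + 2*c/3 - 4/27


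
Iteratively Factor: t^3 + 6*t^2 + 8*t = (t + 2)*(t^2 + 4*t) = (t + 2)*(t + 4)*(t)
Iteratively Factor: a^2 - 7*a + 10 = (a - 2)*(a - 5)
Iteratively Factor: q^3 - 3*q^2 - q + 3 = (q - 1)*(q^2 - 2*q - 3) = (q - 3)*(q - 1)*(q + 1)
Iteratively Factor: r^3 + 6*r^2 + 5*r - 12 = (r + 3)*(r^2 + 3*r - 4) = (r - 1)*(r + 3)*(r + 4)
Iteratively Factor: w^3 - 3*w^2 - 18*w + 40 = (w + 4)*(w^2 - 7*w + 10) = (w - 2)*(w + 4)*(w - 5)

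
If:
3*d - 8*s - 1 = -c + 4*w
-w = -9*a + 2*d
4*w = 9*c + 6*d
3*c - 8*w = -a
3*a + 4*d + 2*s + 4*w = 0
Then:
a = 102/9167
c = -418/9167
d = 531/9167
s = -9/89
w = -144/9167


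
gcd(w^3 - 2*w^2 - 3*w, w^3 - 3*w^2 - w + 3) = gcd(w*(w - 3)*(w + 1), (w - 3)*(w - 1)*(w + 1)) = w^2 - 2*w - 3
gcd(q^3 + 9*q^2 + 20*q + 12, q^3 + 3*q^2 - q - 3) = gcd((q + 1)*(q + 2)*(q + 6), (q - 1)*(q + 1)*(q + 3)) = q + 1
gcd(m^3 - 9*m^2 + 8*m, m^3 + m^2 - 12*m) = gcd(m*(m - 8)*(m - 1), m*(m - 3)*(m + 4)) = m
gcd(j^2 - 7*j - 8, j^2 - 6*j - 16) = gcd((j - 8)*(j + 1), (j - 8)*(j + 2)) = j - 8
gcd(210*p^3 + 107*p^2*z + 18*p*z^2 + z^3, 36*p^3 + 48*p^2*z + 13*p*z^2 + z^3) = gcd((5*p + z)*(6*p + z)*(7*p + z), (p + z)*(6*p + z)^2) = 6*p + z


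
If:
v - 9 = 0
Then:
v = 9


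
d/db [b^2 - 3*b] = 2*b - 3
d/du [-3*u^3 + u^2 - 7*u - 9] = -9*u^2 + 2*u - 7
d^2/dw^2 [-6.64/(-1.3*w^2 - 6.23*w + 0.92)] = (-22.4432*w^2 - 107.55472*w + 6.64*(2.6*w + 6.23)*(5.2*w + 12.46) + 15.88288)/(1.3*w^2 + 6.23*w - 0.92)^3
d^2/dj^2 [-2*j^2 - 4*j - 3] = -4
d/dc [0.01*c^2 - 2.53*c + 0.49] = 0.02*c - 2.53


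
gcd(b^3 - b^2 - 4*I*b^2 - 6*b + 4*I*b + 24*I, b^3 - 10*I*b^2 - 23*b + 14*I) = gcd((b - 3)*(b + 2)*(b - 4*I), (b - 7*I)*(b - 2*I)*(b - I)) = 1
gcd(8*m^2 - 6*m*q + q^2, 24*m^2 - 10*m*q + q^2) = -4*m + q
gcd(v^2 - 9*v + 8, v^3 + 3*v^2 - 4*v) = v - 1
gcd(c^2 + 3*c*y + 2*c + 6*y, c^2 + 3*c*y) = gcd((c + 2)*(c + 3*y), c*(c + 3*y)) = c + 3*y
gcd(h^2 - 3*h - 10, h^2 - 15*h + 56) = 1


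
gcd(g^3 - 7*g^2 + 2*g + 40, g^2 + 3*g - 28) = g - 4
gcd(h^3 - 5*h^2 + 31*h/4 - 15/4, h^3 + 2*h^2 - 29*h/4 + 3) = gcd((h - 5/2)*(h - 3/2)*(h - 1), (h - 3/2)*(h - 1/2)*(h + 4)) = h - 3/2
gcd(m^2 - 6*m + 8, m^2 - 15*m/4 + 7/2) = m - 2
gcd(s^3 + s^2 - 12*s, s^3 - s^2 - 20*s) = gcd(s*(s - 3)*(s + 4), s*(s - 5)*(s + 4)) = s^2 + 4*s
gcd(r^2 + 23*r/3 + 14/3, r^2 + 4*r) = 1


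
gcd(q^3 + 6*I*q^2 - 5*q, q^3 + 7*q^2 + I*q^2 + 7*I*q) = q^2 + I*q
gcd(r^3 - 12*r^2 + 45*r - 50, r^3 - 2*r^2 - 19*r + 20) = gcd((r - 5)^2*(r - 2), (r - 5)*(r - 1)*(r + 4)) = r - 5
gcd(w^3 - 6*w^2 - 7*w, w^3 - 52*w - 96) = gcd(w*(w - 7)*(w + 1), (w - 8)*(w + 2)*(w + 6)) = 1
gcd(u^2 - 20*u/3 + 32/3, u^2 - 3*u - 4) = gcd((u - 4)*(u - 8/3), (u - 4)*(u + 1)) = u - 4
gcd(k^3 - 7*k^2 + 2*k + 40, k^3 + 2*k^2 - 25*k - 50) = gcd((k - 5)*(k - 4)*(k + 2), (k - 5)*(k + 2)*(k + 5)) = k^2 - 3*k - 10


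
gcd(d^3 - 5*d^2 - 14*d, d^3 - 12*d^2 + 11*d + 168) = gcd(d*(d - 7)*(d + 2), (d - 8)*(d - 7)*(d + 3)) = d - 7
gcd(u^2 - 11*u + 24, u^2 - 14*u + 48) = u - 8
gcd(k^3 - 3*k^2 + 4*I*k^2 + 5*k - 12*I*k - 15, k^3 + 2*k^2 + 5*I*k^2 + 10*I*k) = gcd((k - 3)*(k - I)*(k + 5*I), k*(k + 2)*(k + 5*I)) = k + 5*I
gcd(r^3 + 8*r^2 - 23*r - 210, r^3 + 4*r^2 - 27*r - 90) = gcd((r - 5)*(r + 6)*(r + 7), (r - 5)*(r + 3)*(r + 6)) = r^2 + r - 30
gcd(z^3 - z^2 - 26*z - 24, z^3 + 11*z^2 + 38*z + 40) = z + 4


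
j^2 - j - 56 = (j - 8)*(j + 7)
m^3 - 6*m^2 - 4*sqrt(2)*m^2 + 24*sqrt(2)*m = m*(m - 6)*(m - 4*sqrt(2))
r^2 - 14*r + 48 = (r - 8)*(r - 6)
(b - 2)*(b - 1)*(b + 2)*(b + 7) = b^4 + 6*b^3 - 11*b^2 - 24*b + 28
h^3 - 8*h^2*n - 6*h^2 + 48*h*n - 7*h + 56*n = (h - 7)*(h + 1)*(h - 8*n)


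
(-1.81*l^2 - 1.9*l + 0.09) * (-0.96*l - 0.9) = 1.7376*l^3 + 3.453*l^2 + 1.6236*l - 0.081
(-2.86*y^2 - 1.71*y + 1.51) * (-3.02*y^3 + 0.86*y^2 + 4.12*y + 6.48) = 8.6372*y^5 + 2.7046*y^4 - 17.814*y^3 - 24.2794*y^2 - 4.8596*y + 9.7848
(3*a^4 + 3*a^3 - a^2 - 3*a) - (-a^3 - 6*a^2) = 3*a^4 + 4*a^3 + 5*a^2 - 3*a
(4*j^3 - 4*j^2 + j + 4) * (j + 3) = 4*j^4 + 8*j^3 - 11*j^2 + 7*j + 12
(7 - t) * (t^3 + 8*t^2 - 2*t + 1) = -t^4 - t^3 + 58*t^2 - 15*t + 7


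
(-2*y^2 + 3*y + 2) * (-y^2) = 2*y^4 - 3*y^3 - 2*y^2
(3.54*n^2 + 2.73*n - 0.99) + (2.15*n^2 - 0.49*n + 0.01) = 5.69*n^2 + 2.24*n - 0.98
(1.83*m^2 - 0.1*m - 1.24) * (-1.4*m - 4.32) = -2.562*m^3 - 7.7656*m^2 + 2.168*m + 5.3568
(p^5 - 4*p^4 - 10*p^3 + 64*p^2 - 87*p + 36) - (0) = p^5 - 4*p^4 - 10*p^3 + 64*p^2 - 87*p + 36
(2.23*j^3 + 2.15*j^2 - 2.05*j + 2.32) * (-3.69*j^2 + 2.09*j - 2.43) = -8.2287*j^5 - 3.2728*j^4 + 6.6391*j^3 - 18.0698*j^2 + 9.8303*j - 5.6376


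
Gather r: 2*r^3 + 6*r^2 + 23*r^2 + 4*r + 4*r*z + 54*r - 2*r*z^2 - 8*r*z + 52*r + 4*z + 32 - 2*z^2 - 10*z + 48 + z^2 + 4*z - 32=2*r^3 + 29*r^2 + r*(-2*z^2 - 4*z + 110) - z^2 - 2*z + 48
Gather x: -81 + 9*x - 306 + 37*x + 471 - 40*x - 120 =6*x - 36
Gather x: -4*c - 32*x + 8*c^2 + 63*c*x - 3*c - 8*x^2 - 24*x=8*c^2 - 7*c - 8*x^2 + x*(63*c - 56)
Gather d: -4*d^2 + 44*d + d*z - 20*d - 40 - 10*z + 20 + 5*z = -4*d^2 + d*(z + 24) - 5*z - 20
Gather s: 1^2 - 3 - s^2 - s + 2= -s^2 - s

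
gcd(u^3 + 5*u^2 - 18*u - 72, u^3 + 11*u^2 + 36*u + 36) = u^2 + 9*u + 18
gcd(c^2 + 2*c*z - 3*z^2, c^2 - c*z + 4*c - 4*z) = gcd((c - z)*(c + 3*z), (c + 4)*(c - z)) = -c + z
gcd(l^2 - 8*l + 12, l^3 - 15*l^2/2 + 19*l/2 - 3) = l - 6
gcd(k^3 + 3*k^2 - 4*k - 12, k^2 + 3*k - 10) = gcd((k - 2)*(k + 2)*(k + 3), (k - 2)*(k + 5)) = k - 2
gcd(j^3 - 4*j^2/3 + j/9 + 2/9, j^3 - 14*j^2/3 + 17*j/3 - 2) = j^2 - 5*j/3 + 2/3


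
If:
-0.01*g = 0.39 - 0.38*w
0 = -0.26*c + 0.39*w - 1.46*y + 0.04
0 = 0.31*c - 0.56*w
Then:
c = 0.906882591093117 - 33.1012145748988*y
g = -696.307692307692*y - 19.9230769230769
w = 0.502024291497976 - 18.3238866396761*y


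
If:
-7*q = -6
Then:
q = 6/7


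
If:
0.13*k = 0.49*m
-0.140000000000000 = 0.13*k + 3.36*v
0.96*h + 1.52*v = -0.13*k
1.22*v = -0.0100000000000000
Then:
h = 0.13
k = -0.87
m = -0.23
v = -0.01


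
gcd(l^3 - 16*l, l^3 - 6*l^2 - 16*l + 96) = l^2 - 16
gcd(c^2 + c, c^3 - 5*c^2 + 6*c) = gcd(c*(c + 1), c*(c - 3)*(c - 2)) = c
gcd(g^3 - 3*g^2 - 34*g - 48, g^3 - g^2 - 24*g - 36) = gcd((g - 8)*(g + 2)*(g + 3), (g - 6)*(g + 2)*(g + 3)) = g^2 + 5*g + 6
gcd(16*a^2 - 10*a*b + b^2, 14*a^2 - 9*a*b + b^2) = 2*a - b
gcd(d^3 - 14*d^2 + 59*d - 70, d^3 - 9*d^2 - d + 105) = d^2 - 12*d + 35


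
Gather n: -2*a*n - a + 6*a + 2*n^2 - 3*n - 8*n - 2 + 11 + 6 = 5*a + 2*n^2 + n*(-2*a - 11) + 15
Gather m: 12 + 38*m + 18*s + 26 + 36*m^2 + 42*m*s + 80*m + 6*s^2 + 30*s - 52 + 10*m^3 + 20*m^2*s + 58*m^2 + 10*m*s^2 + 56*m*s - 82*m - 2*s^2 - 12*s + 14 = 10*m^3 + m^2*(20*s + 94) + m*(10*s^2 + 98*s + 36) + 4*s^2 + 36*s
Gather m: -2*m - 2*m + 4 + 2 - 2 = 4 - 4*m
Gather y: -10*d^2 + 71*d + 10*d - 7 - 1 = -10*d^2 + 81*d - 8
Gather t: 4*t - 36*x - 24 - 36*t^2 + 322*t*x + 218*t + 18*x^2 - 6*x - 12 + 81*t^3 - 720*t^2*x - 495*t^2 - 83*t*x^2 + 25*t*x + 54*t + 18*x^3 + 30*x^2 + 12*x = 81*t^3 + t^2*(-720*x - 531) + t*(-83*x^2 + 347*x + 276) + 18*x^3 + 48*x^2 - 30*x - 36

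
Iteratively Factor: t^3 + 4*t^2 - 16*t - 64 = (t + 4)*(t^2 - 16) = (t + 4)^2*(t - 4)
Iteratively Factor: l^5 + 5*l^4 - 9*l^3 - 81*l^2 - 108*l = (l - 4)*(l^4 + 9*l^3 + 27*l^2 + 27*l) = (l - 4)*(l + 3)*(l^3 + 6*l^2 + 9*l) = l*(l - 4)*(l + 3)*(l^2 + 6*l + 9) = l*(l - 4)*(l + 3)^2*(l + 3)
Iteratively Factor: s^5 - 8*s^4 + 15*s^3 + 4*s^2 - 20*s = (s - 5)*(s^4 - 3*s^3 + 4*s) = (s - 5)*(s + 1)*(s^3 - 4*s^2 + 4*s) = (s - 5)*(s - 2)*(s + 1)*(s^2 - 2*s) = s*(s - 5)*(s - 2)*(s + 1)*(s - 2)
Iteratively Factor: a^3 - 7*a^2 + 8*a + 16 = (a - 4)*(a^2 - 3*a - 4) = (a - 4)*(a + 1)*(a - 4)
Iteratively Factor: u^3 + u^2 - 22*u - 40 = (u + 2)*(u^2 - u - 20) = (u + 2)*(u + 4)*(u - 5)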